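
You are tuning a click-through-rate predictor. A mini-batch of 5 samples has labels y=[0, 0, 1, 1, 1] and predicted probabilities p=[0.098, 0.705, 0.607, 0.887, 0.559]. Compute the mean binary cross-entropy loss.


L[0] = -ln(1-0.098) = -ln(0.902) = 0.1031
L[1] = -ln(1-0.705) = -ln(0.295) = 1.2208
L[2] = -ln(0.607) = 0.4992
L[3] = -ln(0.887) = 0.1199
L[4] = -ln(0.559) = 0.5816
mean = (0.1031 + 1.2208 + 0.4992 + 0.1199 + 0.5816)/5 = 0.5049

0.5049


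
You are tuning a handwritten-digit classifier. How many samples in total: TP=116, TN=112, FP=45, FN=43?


Total = TP + TN + FP + FN
= 116 + 112 + 45 + 43
= 316
(Predicted positive: 161, predicted negative: 155)

316


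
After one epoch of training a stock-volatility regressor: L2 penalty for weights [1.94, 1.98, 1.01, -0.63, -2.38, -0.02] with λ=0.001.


‖w‖₂² = (1.94)² + (1.98)² + (1.01)² + (-0.63)² + (-2.38)² + (-0.02)²
     = 3.7636 + 3.9204 + 1.0201 + 0.3969 + 5.6644 + 0.0004
     = 14.7658
λ·‖w‖₂² = 0.001·14.7658 = 0.014766

0.014766


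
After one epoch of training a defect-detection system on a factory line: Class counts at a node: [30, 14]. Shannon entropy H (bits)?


Probabilities: [30/44, 14/44] ≈ [0.6818, 0.3182]
H = -((30/44)·log₂(30/44) + (14/44)·log₂(14/44))
  = 0.9024 bits

0.9024 bits


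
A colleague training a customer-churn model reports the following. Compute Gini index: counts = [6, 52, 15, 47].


Probabilities: [6/120, 52/120, 15/120, 47/120] ≈ [0.05, 0.4333, 0.125, 0.3917]
Σpᵢ² = (36 + 2704 + 225 + 2209)/120² = 5174/14400
Gini = 1 - Σpᵢ² = 1 - 5174/14400 = 0.6407

0.6407


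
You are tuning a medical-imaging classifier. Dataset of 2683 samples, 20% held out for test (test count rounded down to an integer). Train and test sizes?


Test = ⌊2683·20/100⌋ = 536
Train = 2683 - 536 = 2147

Train: 2147, Test: 536


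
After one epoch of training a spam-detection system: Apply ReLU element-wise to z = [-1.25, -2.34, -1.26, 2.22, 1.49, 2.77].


ReLU(-1.25) = max(0, -1.25) = 0.0
ReLU(-2.34) = max(0, -2.34) = 0.0
ReLU(-1.26) = max(0, -1.26) = 0.0
ReLU(2.22) = max(0, 2.22) = 2.22
ReLU(1.49) = max(0, 1.49) = 1.49
ReLU(2.77) = max(0, 2.77) = 2.77
result = [0.0, 0.0, 0.0, 2.22, 1.49, 2.77]

[0.0, 0.0, 0.0, 2.22, 1.49, 2.77]


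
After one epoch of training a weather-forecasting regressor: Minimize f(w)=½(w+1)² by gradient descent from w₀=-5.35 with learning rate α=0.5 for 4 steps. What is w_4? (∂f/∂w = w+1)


step 1: grad = -5.35+1 = -4.35; w = -5.35 - 0.5·(-4.35) = -3.175
step 2: grad = -3.175+1 = -2.175; w = -3.175 - 0.5·(-2.175) = -2.0875
step 3: grad = -2.0875+1 = -1.0875; w = -2.0875 - 0.5·(-1.0875) = -1.54375
step 4: grad = -1.54375+1 = -0.54375; w = -1.54375 - 0.5·(-0.54375) = -1.271875

-1.271875


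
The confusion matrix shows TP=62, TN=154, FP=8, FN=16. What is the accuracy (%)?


Accuracy = (TP+TN)/(TP+TN+FP+FN)
= (62+154)/(240)
= 216/240 = 90.0%

90.0%


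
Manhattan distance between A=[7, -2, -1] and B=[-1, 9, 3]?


d = |7+ 1| + |-2-9| + |-1-3|
  = 8 + 11 + 4
  = 23

23


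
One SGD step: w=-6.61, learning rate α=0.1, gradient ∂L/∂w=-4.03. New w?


w_new = w - α·∇
= -6.61 - 0.1·-4.03
= -6.61 + 0.403
= -6.207

-6.207


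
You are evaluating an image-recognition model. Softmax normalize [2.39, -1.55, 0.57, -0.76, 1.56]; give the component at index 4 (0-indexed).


Exponentials: e^2.39=10.9135, e^-1.55=0.2122, e^0.57=1.7683, e^-0.76=0.4677, e^1.56=4.7588
Sum = 18.1205
Softmax = [0.6023, 0.0117, 0.0976, 0.0258, 0.2626]
p[4] = 4.7588/18.1205 = 0.2626

0.2626


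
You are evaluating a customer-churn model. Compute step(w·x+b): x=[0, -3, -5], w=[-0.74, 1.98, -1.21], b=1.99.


z = (0)·(-0.74) + (-3)·(1.98) + (-5)·(-1.21) + 1.99
  = 2.1
step(z) = 1 (z≥0)

1


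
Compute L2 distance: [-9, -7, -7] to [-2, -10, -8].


d = √((-9+ 2)² + (-7+ 10)² + (-7+ 8)²)
  = √(49 + 9 + 1)
  = √59 = 7.6811

7.6811


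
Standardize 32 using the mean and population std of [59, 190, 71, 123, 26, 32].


μ = 83.5, σ = 57.1803
z = (32 - 83.5)/57.1803 = -0.9007

-0.9007


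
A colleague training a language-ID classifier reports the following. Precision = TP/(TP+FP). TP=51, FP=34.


Precision = TP/(TP+FP)
= 51/(51+34)
= 51/85 = 60.0%

60.0%


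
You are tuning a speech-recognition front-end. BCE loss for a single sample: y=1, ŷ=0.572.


BCE = -[y·ln(p) + (1-y)·ln(1-p)]
= -1·ln(0.572) - 0
= -ln(0.572) = 0.5586

0.5586


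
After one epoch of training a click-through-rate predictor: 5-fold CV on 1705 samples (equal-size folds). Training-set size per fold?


Fold size = 1705/5 = 341
Training per fold = 1705 - 341 = 1364

1364


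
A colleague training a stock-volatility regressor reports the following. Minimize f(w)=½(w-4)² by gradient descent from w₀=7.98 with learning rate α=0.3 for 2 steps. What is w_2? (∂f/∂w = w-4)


step 1: grad = 7.98-4 = 3.98; w = 7.98 - 0.3·(3.98) = 6.786
step 2: grad = 6.786-4 = 2.786; w = 6.786 - 0.3·(2.786) = 5.9502

5.9502


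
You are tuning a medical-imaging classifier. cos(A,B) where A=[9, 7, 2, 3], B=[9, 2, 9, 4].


A·B = 9·9 + 7·2 + 2·9 + 3·4 = 125
‖A‖ = √143 = 11.9583, ‖B‖ = √182 = 13.4907
cos = 125/(√143·√182) = 125/√26026 = 0.7748

0.7748


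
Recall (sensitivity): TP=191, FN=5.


Recall = TP/(TP+FN)
= 191/(191+5)
= 191/196 = 97.45%

97.45%


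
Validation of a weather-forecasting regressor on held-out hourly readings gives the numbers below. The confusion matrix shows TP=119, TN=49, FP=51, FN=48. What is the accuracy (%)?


Accuracy = (TP+TN)/(TP+TN+FP+FN)
= (119+49)/(267)
= 168/267 = 62.92%

62.92%


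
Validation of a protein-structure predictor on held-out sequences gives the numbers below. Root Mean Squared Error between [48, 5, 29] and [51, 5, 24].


MSE = 34/3 = 11.3333
RMSE = √(34/3) = 3.3665

3.3665


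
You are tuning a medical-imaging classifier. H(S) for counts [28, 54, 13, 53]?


Probabilities: [28/148, 54/148, 13/148, 53/148] ≈ [0.1892, 0.3649, 0.0878, 0.3581]
H = -((28/148)·log₂(28/148) + (54/148)·log₂(54/148) + (13/148)·log₂(13/148) + (53/148)·log₂(53/148))
  = 1.8239 bits

1.8239 bits


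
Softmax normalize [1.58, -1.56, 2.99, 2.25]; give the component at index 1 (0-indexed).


Exponentials: e^1.58=4.855, e^-1.56=0.2101, e^2.99=19.8857, e^2.25=9.4877
Sum = 34.4385
Softmax = [0.141, 0.0061, 0.5774, 0.2755]
p[1] = 0.2101/34.4385 = 0.0061

0.0061


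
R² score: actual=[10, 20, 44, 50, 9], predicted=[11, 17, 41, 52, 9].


ȳ = 26.6
SS_res = Σ(y-ŷ)² = 23
SS_tot = Σ(y-ȳ)² = 1479.2
R² = 1 - SS_res/SS_tot = 1 - 0.0155 = 0.9845

0.9845


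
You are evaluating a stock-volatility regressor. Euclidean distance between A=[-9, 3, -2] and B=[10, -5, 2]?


d = √((-9-10)² + (3+ 5)² + (-2-2)²)
  = √(361 + 64 + 16)
  = √441 = 21.0

21.0


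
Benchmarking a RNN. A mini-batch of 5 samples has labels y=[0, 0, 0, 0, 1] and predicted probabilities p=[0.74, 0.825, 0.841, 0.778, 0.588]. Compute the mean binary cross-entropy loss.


L[0] = -ln(1-0.74) = -ln(0.26) = 1.3471
L[1] = -ln(1-0.825) = -ln(0.175) = 1.743
L[2] = -ln(1-0.841) = -ln(0.159) = 1.8389
L[3] = -ln(1-0.778) = -ln(0.222) = 1.5051
L[4] = -ln(0.588) = 0.531
mean = (1.3471 + 1.743 + 1.8389 + 1.5051 + 0.531)/5 = 1.393

1.393


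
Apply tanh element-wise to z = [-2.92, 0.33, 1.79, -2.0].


tanh(-2.92) = -0.9942
tanh(0.33) = 0.3185
tanh(1.79) = 0.9458
tanh(-2.0) = -0.964
result = [-0.9942, 0.3185, 0.9458, -0.964]

[-0.9942, 0.3185, 0.9458, -0.964]


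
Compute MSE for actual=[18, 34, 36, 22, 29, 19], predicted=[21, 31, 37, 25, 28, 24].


Squared errors: (18-21)²=9, (34-31)²=9, (36-37)²=1, (22-25)²=9, (29-28)²=1, (19-24)²=25
Sum = 54
MSE = 54/6 = 9

9


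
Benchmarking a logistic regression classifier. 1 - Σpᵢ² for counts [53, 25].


Probabilities: [53/78, 25/78] ≈ [0.6795, 0.3205]
Σpᵢ² = (2809 + 625)/78² = 3434/6084
Gini = 1 - Σpᵢ² = 1 - 3434/6084 = 0.4356

0.4356


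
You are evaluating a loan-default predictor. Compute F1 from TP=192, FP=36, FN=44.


Precision = 192/228 = 0.8421
Recall = 192/236 = 0.8136
F1 = 2·P·R/(P+R) = 2·TP/(2·TP+FP+FN) = 384/(384+36+44) = 384/464 = 0.8276

0.8276


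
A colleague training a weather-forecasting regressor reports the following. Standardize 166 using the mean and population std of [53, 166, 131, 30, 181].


μ = 112.2, σ = 60.4033
z = (166 - 112.2)/60.4033 = 0.8907

0.8907


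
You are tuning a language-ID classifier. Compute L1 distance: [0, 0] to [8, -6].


d = |0-8| + |0+ 6|
  = 8 + 6
  = 14

14


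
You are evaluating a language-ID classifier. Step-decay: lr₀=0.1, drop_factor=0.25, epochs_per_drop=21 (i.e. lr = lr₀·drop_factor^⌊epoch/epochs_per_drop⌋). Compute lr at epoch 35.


n_drops = ⌊35/21⌋ = 1
lr = 0.1·0.25^1 = 0.1·0.25 = 0.025

0.025


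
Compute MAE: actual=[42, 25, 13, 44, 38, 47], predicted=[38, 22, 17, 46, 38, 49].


Absolute errors: |42-38|=4, |25-22|=3, |13-17|=4, |44-46|=2, |38-38|=0, |47-49|=2
Sum = 15
MAE = 15/6 = 5/2

5/2


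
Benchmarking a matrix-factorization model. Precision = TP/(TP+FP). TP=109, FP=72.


Precision = TP/(TP+FP)
= 109/(109+72)
= 109/181 = 60.22%

60.22%


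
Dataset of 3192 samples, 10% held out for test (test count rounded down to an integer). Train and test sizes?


Test = ⌊3192·10/100⌋ = 319
Train = 3192 - 319 = 2873

Train: 2873, Test: 319


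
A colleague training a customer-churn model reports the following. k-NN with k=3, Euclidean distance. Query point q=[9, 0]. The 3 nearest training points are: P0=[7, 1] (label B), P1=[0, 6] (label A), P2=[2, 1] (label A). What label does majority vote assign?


d(q,P0) = 2.2361  (label B)
d(q,P1) = 10.8167  (label A)
d(q,P2) = 7.0711  (label A)
Votes: A=2, B=1
Majority → A

A


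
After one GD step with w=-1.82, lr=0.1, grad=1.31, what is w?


w_new = w - α·∇
= -1.82 - 0.1·1.31
= -1.82 - 0.131
= -1.951

-1.951


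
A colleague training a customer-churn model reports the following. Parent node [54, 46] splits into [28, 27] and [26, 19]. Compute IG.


Parent = [54, 46], H_parent = 0.9954
H_left = 0.9998 (n=55), H_right = 0.9825 (n=45)
H_children = (55/100)·0.9998 + (45/100)·0.9825 = 0.992
IG = 0.9954 - 0.992 = 0.0034

0.0034


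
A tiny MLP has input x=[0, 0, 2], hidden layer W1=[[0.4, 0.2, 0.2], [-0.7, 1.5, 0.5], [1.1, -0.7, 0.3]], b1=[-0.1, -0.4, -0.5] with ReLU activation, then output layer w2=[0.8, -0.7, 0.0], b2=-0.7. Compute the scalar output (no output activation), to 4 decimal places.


z1[0] = (0.4)·(0) + (0.2)·(0) + (0.2)·(2) - 0.1 = 0.3
z1[1] = (-0.7)·(0) + (1.5)·(0) + (0.5)·(2) - 0.4 = 0.6
z1[2] = (1.1)·(0) + (-0.7)·(0) + (0.3)·(2) - 0.5 = 0.1
h = ReLU(z1) = [0.3, 0.6, 0.1]
output = (0.8)·(0.3) + (-0.7)·(0.6) + (0.0)·(0.1) - 0.7 = -0.88

-0.88


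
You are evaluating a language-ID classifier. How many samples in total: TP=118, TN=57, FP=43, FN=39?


Total = TP + TN + FP + FN
= 118 + 57 + 43 + 39
= 257
(Predicted positive: 161, predicted negative: 96)

257


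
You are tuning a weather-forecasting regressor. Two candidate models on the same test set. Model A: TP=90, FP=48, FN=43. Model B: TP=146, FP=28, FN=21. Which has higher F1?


Model A: P=90/138=0.6522, R=90/133=0.6767, F1=2PR/(P+R)=2TP/(2TP+FP+FN)=180/271=0.6642
Model B: P=146/174=0.8391, R=146/167=0.8743, F1=2PR/(P+R)=2TP/(2TP+FP+FN)=292/341=0.8563
0.6642 < 0.8563 → Model B

Model B


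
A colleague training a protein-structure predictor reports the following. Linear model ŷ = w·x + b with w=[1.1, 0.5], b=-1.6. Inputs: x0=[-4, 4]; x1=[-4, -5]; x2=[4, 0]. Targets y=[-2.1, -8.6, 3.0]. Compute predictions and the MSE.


ŷ0 = (1.1)·(-4) + (0.5)·(4) - 1.6 = -4.0
ŷ1 = (1.1)·(-4) + (0.5)·(-5) - 1.6 = -8.5
ŷ2 = (1.1)·(4) + (0.5)·(0) - 1.6 = 2.8
errors² = [3.61, 0.01, 0.04]
MSE = 3.6600/3 = 1.22

1.22


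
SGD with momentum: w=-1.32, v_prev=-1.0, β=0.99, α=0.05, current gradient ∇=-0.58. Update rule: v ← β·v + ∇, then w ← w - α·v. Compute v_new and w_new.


v_new = 0.99·-1.0 - 0.58 = -0.99 - 0.58 = -1.57
w_new = -1.32 - 0.05·-1.57 = -1.32 + 0.0785 = -1.2415

v_new=-1.57, w_new=-1.2415


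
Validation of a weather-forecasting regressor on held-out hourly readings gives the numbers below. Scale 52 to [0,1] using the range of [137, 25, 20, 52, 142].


min=20, max=142
(52-20)/(142-20) = 32/122 = 0.2623

0.2623


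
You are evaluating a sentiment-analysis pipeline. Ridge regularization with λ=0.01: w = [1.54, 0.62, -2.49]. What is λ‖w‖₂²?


‖w‖₂² = (1.54)² + (0.62)² + (-2.49)²
     = 2.3716 + 0.3844 + 6.2001
     = 8.9561
λ·‖w‖₂² = 0.01·8.9561 = 0.089561

0.089561


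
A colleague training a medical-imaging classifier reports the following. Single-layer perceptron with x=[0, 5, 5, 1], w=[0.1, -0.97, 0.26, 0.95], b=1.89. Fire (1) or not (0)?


z = (0)·(0.1) + (5)·(-0.97) + (5)·(0.26) + (1)·(0.95) + 1.89
  = -0.71
step(z) = 0 (z<0)

0


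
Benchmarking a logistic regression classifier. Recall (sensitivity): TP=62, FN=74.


Recall = TP/(TP+FN)
= 62/(62+74)
= 62/136 = 45.59%

45.59%


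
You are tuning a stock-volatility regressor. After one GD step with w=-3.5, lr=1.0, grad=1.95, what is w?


w_new = w - α·∇
= -3.5 - 1.0·1.95
= -3.5 - 1.95
= -5.45

-5.45


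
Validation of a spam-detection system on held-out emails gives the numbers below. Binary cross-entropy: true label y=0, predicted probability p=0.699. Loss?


BCE = -[y·ln(p) + (1-y)·ln(1-p)]
= -0 - 1·ln(1-0.699)
= -ln(0.301) = 1.2006

1.2006


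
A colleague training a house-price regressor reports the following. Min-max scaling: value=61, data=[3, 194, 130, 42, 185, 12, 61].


min=3, max=194
(61-3)/(194-3) = 58/191 = 0.3037

0.3037


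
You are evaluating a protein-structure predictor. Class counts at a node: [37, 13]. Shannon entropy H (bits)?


Probabilities: [37/50, 13/50] ≈ [0.74, 0.26]
H = -((37/50)·log₂(37/50) + (13/50)·log₂(13/50))
  = 0.8267 bits

0.8267 bits


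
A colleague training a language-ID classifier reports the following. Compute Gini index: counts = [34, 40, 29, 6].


Probabilities: [34/109, 40/109, 29/109, 6/109] ≈ [0.3119, 0.367, 0.2661, 0.055]
Σpᵢ² = (1156 + 1600 + 841 + 36)/109² = 3633/11881
Gini = 1 - Σpᵢ² = 1 - 3633/11881 = 0.6942

0.6942


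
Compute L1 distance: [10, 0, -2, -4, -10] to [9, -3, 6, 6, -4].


d = |10-9| + |0+ 3| + |-2-6| + |-4-6| + |-10+ 4|
  = 1 + 3 + 8 + 10 + 6
  = 28

28


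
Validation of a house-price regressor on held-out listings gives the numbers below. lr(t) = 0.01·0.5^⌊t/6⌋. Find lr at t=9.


n_drops = ⌊9/6⌋ = 1
lr = 0.01·0.5^1 = 0.01·0.5 = 0.005

0.005


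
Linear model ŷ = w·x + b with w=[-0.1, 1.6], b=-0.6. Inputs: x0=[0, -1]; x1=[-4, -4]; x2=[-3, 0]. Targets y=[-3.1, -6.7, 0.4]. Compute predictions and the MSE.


ŷ0 = (-0.1)·(0) + (1.6)·(-1) - 0.6 = -2.2
ŷ1 = (-0.1)·(-4) + (1.6)·(-4) - 0.6 = -6.6
ŷ2 = (-0.1)·(-3) + (1.6)·(0) - 0.6 = -0.3
errors² = [0.81, 0.01, 0.49]
MSE = 1.3100/3 = 0.4367

0.4367


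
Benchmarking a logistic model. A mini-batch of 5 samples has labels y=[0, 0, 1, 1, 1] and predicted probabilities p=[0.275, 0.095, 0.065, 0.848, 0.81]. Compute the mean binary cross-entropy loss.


L[0] = -ln(1-0.275) = -ln(0.725) = 0.3216
L[1] = -ln(1-0.095) = -ln(0.905) = 0.0998
L[2] = -ln(0.065) = 2.7334
L[3] = -ln(0.848) = 0.1649
L[4] = -ln(0.81) = 0.2107
mean = (0.3216 + 0.0998 + 2.7334 + 0.1649 + 0.2107)/5 = 0.7061

0.7061


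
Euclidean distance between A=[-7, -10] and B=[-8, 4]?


d = √((-7+ 8)² + (-10-4)²)
  = √(1 + 196)
  = √197 = 14.0357

14.0357


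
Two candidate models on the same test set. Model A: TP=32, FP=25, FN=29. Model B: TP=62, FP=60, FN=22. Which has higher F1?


Model A: P=32/57=0.5614, R=32/61=0.5246, F1=2PR/(P+R)=2TP/(2TP+FP+FN)=64/118=0.5424
Model B: P=62/122=0.5082, R=62/84=0.7381, F1=2PR/(P+R)=2TP/(2TP+FP+FN)=124/206=0.6019
0.5424 < 0.6019 → Model B

Model B


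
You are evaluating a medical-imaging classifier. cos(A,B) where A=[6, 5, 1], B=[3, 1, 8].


A·B = 6·3 + 5·1 + 1·8 = 31
‖A‖ = √62 = 7.874, ‖B‖ = √74 = 8.6023
cos = 31/(√62·√74) = 31/√4588 = 0.4577

0.4577


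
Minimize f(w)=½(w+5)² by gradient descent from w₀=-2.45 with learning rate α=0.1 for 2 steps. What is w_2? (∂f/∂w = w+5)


step 1: grad = -2.45+5 = 2.55; w = -2.45 - 0.1·(2.55) = -2.705
step 2: grad = -2.705+5 = 2.295; w = -2.705 - 0.1·(2.295) = -2.9345

-2.9345


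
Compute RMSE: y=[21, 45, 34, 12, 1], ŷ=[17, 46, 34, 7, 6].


MSE = 67/5 = 13.4
RMSE = √(67/5) = 3.6606

3.6606


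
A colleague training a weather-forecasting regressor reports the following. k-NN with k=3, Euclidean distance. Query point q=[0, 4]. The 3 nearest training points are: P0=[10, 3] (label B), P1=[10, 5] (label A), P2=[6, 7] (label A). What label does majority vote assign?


d(q,P0) = 10.0499  (label B)
d(q,P1) = 10.0499  (label A)
d(q,P2) = 6.7082  (label A)
Votes: A=2, B=1
Majority → A

A


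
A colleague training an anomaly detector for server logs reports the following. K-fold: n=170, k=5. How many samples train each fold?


Fold size = 170/5 = 34
Training per fold = 170 - 34 = 136

136


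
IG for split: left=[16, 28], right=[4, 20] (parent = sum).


Parent = [20, 48], H_parent = 0.874
H_left = 0.9457 (n=44), H_right = 0.65 (n=24)
H_children = (44/68)·0.9457 + (24/68)·0.65 = 0.8413
IG = 0.874 - 0.8413 = 0.0327

0.0327


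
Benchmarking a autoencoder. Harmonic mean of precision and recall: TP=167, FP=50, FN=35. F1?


Precision = 167/217 = 0.7696
Recall = 167/202 = 0.8267
F1 = 2·P·R/(P+R) = 2·TP/(2·TP+FP+FN) = 334/(334+50+35) = 334/419 = 0.7971

0.7971


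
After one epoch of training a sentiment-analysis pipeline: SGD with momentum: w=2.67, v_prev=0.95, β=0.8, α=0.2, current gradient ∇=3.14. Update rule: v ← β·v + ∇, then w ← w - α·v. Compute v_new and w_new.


v_new = 0.8·0.95 + 3.14 = 0.76 + 3.14 = 3.9
w_new = 2.67 - 0.2·3.9 = 2.67 - 0.78 = 1.89

v_new=3.9, w_new=1.89


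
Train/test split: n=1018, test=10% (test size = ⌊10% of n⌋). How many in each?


Test = ⌊1018·10/100⌋ = 101
Train = 1018 - 101 = 917

Train: 917, Test: 101


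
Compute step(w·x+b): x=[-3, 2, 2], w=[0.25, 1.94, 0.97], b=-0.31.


z = (-3)·(0.25) + (2)·(1.94) + (2)·(0.97) - 0.31
  = 4.76
step(z) = 1 (z≥0)

1


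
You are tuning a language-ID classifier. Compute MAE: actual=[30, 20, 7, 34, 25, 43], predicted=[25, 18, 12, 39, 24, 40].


Absolute errors: |30-25|=5, |20-18|=2, |7-12|=5, |34-39|=5, |25-24|=1, |43-40|=3
Sum = 21
MAE = 21/6 = 7/2

7/2


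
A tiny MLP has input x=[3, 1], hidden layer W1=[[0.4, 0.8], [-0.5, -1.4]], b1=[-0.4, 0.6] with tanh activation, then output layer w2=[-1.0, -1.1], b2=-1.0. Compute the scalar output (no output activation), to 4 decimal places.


z1[0] = (0.4)·(3) + (0.8)·(1) - 0.4 = 1.6
z1[1] = (-0.5)·(3) + (-1.4)·(1) + 0.6 = -2.3
h = tanh(z1) = [0.9217, -0.9801]
output = (-1.0)·(0.9217) + (-1.1)·(-0.9801) - 1.0 = -0.8436

-0.8436


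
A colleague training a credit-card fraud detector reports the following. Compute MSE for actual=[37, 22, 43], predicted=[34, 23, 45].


Squared errors: (37-34)²=9, (22-23)²=1, (43-45)²=4
Sum = 14
MSE = 14/3 = 14/3

14/3


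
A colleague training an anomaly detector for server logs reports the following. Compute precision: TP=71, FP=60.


Precision = TP/(TP+FP)
= 71/(71+60)
= 71/131 = 54.2%

54.2%


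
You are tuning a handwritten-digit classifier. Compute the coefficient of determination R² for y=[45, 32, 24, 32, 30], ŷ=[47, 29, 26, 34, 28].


ȳ = 32.6
SS_res = Σ(y-ŷ)² = 25
SS_tot = Σ(y-ȳ)² = 235.2
R² = 1 - SS_res/SS_tot = 1 - 0.1063 = 0.8937

0.8937


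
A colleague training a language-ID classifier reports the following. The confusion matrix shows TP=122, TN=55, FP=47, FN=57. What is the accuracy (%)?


Accuracy = (TP+TN)/(TP+TN+FP+FN)
= (122+55)/(281)
= 177/281 = 62.99%

62.99%


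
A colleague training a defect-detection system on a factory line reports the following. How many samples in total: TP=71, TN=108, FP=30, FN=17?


Total = TP + TN + FP + FN
= 71 + 108 + 30 + 17
= 226
(Predicted positive: 101, predicted negative: 125)

226


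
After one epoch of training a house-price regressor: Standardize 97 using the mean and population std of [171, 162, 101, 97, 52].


μ = 116.6, σ = 44.3197
z = (97 - 116.6)/44.3197 = -0.4422

-0.4422


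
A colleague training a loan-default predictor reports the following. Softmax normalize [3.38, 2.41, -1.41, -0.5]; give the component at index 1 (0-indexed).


Exponentials: e^3.38=29.3708, e^2.41=11.134, e^-1.41=0.2441, e^-0.5=0.6065
Sum = 41.3554
Softmax = [0.7102, 0.2692, 0.0059, 0.0147]
p[1] = 11.134/41.3554 = 0.2692

0.2692


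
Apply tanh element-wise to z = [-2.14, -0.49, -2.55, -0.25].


tanh(-2.14) = -0.9727
tanh(-0.49) = -0.4542
tanh(-2.55) = -0.9879
tanh(-0.25) = -0.2449
result = [-0.9727, -0.4542, -0.9879, -0.2449]

[-0.9727, -0.4542, -0.9879, -0.2449]


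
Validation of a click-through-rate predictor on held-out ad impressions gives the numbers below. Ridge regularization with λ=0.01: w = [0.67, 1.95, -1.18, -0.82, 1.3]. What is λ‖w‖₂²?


‖w‖₂² = (0.67)² + (1.95)² + (-1.18)² + (-0.82)² + (1.3)²
     = 0.4489 + 3.8025 + 1.3924 + 0.6724 + 1.69
     = 8.0062
λ·‖w‖₂² = 0.01·8.0062 = 0.080062

0.080062


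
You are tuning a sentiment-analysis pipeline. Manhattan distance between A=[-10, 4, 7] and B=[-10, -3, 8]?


d = |-10+ 10| + |4+ 3| + |7-8|
  = 0 + 7 + 1
  = 8

8


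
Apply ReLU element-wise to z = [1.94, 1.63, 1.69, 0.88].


ReLU(1.94) = max(0, 1.94) = 1.94
ReLU(1.63) = max(0, 1.63) = 1.63
ReLU(1.69) = max(0, 1.69) = 1.69
ReLU(0.88) = max(0, 0.88) = 0.88
result = [1.94, 1.63, 1.69, 0.88]

[1.94, 1.63, 1.69, 0.88]


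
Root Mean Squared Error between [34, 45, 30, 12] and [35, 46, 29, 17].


MSE = 28/4 = 7
RMSE = √(28/4) = 2.6458

2.6458


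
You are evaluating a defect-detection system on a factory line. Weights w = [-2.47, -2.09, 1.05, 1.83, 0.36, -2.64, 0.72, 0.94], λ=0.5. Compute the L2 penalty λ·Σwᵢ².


‖w‖₂² = (-2.47)² + (-2.09)² + (1.05)² + (1.83)² + (0.36)² + (-2.64)² + (0.72)² + (0.94)²
     = 6.1009 + 4.3681 + 1.1025 + 3.3489 + 0.1296 + 6.9696 + 0.5184 + 0.8836
     = 23.4216
λ·‖w‖₂² = 0.5·23.4216 = 11.7108

11.7108


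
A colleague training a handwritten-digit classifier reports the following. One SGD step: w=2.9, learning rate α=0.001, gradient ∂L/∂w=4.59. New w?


w_new = w - α·∇
= 2.9 - 0.001·4.59
= 2.9 - 0.00459
= 2.89541

2.89541


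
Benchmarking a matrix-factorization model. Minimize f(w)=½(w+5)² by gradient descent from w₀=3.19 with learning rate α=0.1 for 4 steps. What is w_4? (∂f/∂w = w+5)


step 1: grad = 3.19+5 = 8.19; w = 3.19 - 0.1·(8.19) = 2.371
step 2: grad = 2.371+5 = 7.371; w = 2.371 - 0.1·(7.371) = 1.6339
step 3: grad = 1.6339+5 = 6.6339; w = 1.6339 - 0.1·(6.6339) = 0.97051
step 4: grad = 0.97051+5 = 5.97051; w = 0.97051 - 0.1·(5.97051) = 0.373459

0.373459


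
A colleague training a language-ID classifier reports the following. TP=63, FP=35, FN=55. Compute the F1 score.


Precision = 63/98 = 0.6429
Recall = 63/118 = 0.5339
F1 = 2·P·R/(P+R) = 2·TP/(2·TP+FP+FN) = 126/(126+35+55) = 126/216 = 0.5833

0.5833


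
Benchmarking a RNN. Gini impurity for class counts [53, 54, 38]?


Probabilities: [53/145, 54/145, 38/145] ≈ [0.3655, 0.3724, 0.2621]
Σpᵢ² = (2809 + 2916 + 1444)/145² = 7169/21025
Gini = 1 - Σpᵢ² = 1 - 7169/21025 = 0.659

0.659


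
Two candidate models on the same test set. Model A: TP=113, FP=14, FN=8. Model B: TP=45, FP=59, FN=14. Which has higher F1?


Model A: P=113/127=0.8898, R=113/121=0.9339, F1=2PR/(P+R)=2TP/(2TP+FP+FN)=226/248=0.9113
Model B: P=45/104=0.4327, R=45/59=0.7627, F1=2PR/(P+R)=2TP/(2TP+FP+FN)=90/163=0.5521
0.9113 > 0.5521 → Model A

Model A


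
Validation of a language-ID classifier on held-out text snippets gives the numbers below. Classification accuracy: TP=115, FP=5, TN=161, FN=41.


Accuracy = (TP+TN)/(TP+TN+FP+FN)
= (115+161)/(322)
= 276/322 = 85.71%

85.71%


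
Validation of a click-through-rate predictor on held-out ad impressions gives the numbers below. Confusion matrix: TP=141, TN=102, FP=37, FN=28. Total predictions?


Total = TP + TN + FP + FN
= 141 + 102 + 37 + 28
= 308
(Predicted positive: 178, predicted negative: 130)

308


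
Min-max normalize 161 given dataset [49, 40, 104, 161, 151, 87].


min=40, max=161
(161-40)/(161-40) = 121/121 = 1.0

1.0


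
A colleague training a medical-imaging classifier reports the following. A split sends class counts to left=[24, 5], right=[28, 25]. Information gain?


Parent = [52, 30], H_parent = 0.9474
H_left = 0.6632 (n=29), H_right = 0.9977 (n=53)
H_children = (29/82)·0.6632 + (53/82)·0.9977 = 0.8794
IG = 0.9474 - 0.8794 = 0.068

0.068


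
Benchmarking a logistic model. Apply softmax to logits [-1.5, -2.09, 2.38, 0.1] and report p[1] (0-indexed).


Exponentials: e^-1.5=0.2231, e^-2.09=0.1237, e^2.38=10.8049, e^0.1=1.1052
Sum = 12.2569
Softmax = [0.0182, 0.0101, 0.8815, 0.0902]
p[1] = 0.1237/12.2569 = 0.0101

0.0101


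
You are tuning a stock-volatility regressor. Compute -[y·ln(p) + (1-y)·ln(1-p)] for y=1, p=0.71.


BCE = -[y·ln(p) + (1-y)·ln(1-p)]
= -1·ln(0.71) - 0
= -ln(0.71) = 0.3425

0.3425


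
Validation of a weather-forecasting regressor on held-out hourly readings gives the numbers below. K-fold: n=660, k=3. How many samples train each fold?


Fold size = 660/3 = 220
Training per fold = 660 - 220 = 440

440


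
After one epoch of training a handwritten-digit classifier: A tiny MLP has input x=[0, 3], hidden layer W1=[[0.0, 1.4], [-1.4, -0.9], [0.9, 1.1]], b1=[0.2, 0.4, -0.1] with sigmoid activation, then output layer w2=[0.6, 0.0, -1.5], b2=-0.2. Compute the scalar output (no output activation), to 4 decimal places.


z1[0] = (0.0)·(0) + (1.4)·(3) + 0.2 = 4.4
z1[1] = (-1.4)·(0) + (-0.9)·(3) + 0.4 = -2.3
z1[2] = (0.9)·(0) + (1.1)·(3) - 0.1 = 3.2
h = sigmoid(z1) = [0.9879, 0.0911, 0.9608]
output = (0.6)·(0.9879) + (0.0)·(0.0911) + (-1.5)·(0.9608) - 0.2 = -1.0485

-1.0485


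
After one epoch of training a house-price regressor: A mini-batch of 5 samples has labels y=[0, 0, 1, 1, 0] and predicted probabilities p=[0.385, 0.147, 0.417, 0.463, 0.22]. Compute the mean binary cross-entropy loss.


L[0] = -ln(1-0.385) = -ln(0.615) = 0.4861
L[1] = -ln(1-0.147) = -ln(0.853) = 0.159
L[2] = -ln(0.417) = 0.8747
L[3] = -ln(0.463) = 0.77
L[4] = -ln(1-0.22) = -ln(0.78) = 0.2485
mean = (0.4861 + 0.159 + 0.8747 + 0.77 + 0.2485)/5 = 0.5077

0.5077


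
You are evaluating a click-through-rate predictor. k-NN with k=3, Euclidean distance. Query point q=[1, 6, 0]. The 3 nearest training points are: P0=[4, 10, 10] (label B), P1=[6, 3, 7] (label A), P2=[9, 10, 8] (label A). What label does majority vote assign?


d(q,P0) = 11.1803  (label B)
d(q,P1) = 9.1104  (label A)
d(q,P2) = 12.0  (label A)
Votes: A=2, B=1
Majority → A

A


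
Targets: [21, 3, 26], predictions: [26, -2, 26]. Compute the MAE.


Absolute errors: |21-26|=5, |3+ 2|=5, |26-26|=0
Sum = 10
MAE = 10/3 = 10/3

10/3


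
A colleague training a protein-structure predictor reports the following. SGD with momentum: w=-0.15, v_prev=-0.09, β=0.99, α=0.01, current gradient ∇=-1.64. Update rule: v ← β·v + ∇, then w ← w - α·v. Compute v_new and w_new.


v_new = 0.99·-0.09 - 1.64 = -0.0891 - 1.64 = -1.7291
w_new = -0.15 - 0.01·-1.7291 = -0.15 + 0.017291 = -0.132709

v_new=-1.7291, w_new=-0.132709


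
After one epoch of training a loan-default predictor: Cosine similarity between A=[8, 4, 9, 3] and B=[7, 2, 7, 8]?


A·B = 8·7 + 4·2 + 9·7 + 3·8 = 151
‖A‖ = √170 = 13.0384, ‖B‖ = √166 = 12.8841
cos = 151/(√170·√166) = 151/√28220 = 0.8989

0.8989


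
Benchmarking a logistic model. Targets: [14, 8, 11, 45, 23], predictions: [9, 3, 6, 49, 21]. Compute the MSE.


Squared errors: (14-9)²=25, (8-3)²=25, (11-6)²=25, (45-49)²=16, (23-21)²=4
Sum = 95
MSE = 95/5 = 19

19


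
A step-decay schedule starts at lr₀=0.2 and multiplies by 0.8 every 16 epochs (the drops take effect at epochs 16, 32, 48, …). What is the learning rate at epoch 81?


n_drops = ⌊81/16⌋ = 5
lr = 0.2·0.8^5 = 0.2·0.32768 = 0.065536

0.065536


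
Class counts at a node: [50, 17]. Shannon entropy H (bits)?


Probabilities: [50/67, 17/67] ≈ [0.7463, 0.2537]
H = -((50/67)·log₂(50/67) + (17/67)·log₂(17/67))
  = 0.8171 bits

0.8171 bits


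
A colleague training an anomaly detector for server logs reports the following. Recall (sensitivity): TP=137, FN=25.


Recall = TP/(TP+FN)
= 137/(137+25)
= 137/162 = 84.57%

84.57%


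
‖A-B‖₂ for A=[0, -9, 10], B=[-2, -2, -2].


d = √((0+ 2)² + (-9+ 2)² + (10+ 2)²)
  = √(4 + 49 + 144)
  = √197 = 14.0357

14.0357


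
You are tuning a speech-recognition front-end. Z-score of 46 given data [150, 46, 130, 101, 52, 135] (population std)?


μ = 102.3333, σ = 40.442
z = (46 - 102.3333)/40.442 = -1.3929

-1.3929


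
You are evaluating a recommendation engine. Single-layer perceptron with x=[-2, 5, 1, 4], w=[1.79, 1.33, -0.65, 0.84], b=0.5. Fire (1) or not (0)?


z = (-2)·(1.79) + (5)·(1.33) + (1)·(-0.65) + (4)·(0.84) + 0.5
  = 6.28
step(z) = 1 (z≥0)

1


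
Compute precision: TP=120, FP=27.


Precision = TP/(TP+FP)
= 120/(120+27)
= 120/147 = 81.63%

81.63%


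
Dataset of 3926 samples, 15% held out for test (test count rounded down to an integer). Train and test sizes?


Test = ⌊3926·15/100⌋ = 588
Train = 3926 - 588 = 3338

Train: 3338, Test: 588


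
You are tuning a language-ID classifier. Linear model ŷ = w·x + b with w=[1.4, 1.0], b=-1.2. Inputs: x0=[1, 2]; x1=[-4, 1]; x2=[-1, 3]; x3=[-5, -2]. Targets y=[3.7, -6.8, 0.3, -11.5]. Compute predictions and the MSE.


ŷ0 = (1.4)·(1) + (1.0)·(2) - 1.2 = 2.2
ŷ1 = (1.4)·(-4) + (1.0)·(1) - 1.2 = -5.8
ŷ2 = (1.4)·(-1) + (1.0)·(3) - 1.2 = 0.4
ŷ3 = (1.4)·(-5) + (1.0)·(-2) - 1.2 = -10.2
errors² = [2.25, 1.0, 0.01, 1.69]
MSE = 4.9500/4 = 1.2375

1.2375


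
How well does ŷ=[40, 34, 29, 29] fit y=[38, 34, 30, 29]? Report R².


ȳ = 32.75
SS_res = Σ(y-ŷ)² = 5
SS_tot = Σ(y-ȳ)² = 50.75
R² = 1 - SS_res/SS_tot = 1 - 0.0985 = 0.9015

0.9015


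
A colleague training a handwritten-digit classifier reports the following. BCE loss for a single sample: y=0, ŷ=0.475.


BCE = -[y·ln(p) + (1-y)·ln(1-p)]
= -0 - 1·ln(1-0.475)
= -ln(0.525) = 0.6444

0.6444


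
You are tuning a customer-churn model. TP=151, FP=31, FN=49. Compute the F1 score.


Precision = 151/182 = 0.8297
Recall = 151/200 = 0.755
F1 = 2·P·R/(P+R) = 2·TP/(2·TP+FP+FN) = 302/(302+31+49) = 302/382 = 0.7906

0.7906


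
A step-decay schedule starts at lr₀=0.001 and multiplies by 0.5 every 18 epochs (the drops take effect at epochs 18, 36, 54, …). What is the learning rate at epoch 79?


n_drops = ⌊79/18⌋ = 4
lr = 0.001·0.5^4 = 0.001·0.0625 = 0.0000625

0.0000625


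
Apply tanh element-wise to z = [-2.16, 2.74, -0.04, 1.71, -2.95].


tanh(-2.16) = -0.9737
tanh(2.74) = 0.9917
tanh(-0.04) = -0.04
tanh(1.71) = 0.9366
tanh(-2.95) = -0.9945
result = [-0.9737, 0.9917, -0.04, 0.9366, -0.9945]

[-0.9737, 0.9917, -0.04, 0.9366, -0.9945]


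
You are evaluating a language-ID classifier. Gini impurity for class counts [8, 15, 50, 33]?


Probabilities: [8/106, 15/106, 50/106, 33/106] ≈ [0.0755, 0.1415, 0.4717, 0.3113]
Σpᵢ² = (64 + 225 + 2500 + 1089)/106² = 3878/11236
Gini = 1 - Σpᵢ² = 1 - 3878/11236 = 0.6549

0.6549


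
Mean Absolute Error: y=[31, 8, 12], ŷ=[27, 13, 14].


Absolute errors: |31-27|=4, |8-13|=5, |12-14|=2
Sum = 11
MAE = 11/3 = 11/3

11/3


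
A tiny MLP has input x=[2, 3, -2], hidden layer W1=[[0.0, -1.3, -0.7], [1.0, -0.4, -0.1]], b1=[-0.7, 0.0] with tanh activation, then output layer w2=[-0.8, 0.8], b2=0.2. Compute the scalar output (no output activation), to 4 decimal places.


z1[0] = (0.0)·(2) + (-1.3)·(3) + (-0.7)·(-2) - 0.7 = -3.2
z1[1] = (1.0)·(2) + (-0.4)·(3) + (-0.1)·(-2) + 0.0 = 1.0
h = tanh(z1) = [-0.9967, 0.7616]
output = (-0.8)·(-0.9967) + (0.8)·(0.7616) + 0.2 = 1.6066

1.6066


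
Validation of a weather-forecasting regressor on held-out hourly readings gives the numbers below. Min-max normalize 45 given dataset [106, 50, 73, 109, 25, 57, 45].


min=25, max=109
(45-25)/(109-25) = 20/84 = 0.2381

0.2381


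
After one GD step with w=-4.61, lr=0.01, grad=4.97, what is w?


w_new = w - α·∇
= -4.61 - 0.01·4.97
= -4.61 - 0.0497
= -4.6597

-4.6597


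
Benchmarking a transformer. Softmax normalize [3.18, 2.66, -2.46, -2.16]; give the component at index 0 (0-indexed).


Exponentials: e^3.18=24.0468, e^2.66=14.2963, e^-2.46=0.0854, e^-2.16=0.1153
Sum = 38.5438
Softmax = [0.6239, 0.3709, 0.0022, 0.003]
p[0] = 24.0468/38.5438 = 0.6239

0.6239


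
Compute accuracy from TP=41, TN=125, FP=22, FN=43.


Accuracy = (TP+TN)/(TP+TN+FP+FN)
= (41+125)/(231)
= 166/231 = 71.86%

71.86%


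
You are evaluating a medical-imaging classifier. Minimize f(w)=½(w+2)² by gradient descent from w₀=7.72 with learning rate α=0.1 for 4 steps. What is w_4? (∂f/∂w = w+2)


step 1: grad = 7.72+2 = 9.72; w = 7.72 - 0.1·(9.72) = 6.748
step 2: grad = 6.748+2 = 8.748; w = 6.748 - 0.1·(8.748) = 5.8732
step 3: grad = 5.8732+2 = 7.8732; w = 5.8732 - 0.1·(7.8732) = 5.08588
step 4: grad = 5.08588+2 = 7.08588; w = 5.08588 - 0.1·(7.08588) = 4.377292

4.377292


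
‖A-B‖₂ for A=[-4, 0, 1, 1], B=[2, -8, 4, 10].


d = √((-4-2)² + (0+ 8)² + (1-4)² + (1-10)²)
  = √(36 + 64 + 9 + 81)
  = √190 = 13.784

13.784


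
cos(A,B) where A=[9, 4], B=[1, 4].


A·B = 9·1 + 4·4 = 25
‖A‖ = √97 = 9.8489, ‖B‖ = √17 = 4.1231
cos = 25/(√97·√17) = 25/√1649 = 0.6156

0.6156


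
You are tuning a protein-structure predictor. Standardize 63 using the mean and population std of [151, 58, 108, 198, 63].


μ = 115.6, σ = 53.2639
z = (63 - 115.6)/53.2639 = -0.9875

-0.9875


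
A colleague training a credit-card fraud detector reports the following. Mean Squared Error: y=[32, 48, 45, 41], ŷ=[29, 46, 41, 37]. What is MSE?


Squared errors: (32-29)²=9, (48-46)²=4, (45-41)²=16, (41-37)²=16
Sum = 45
MSE = 45/4 = 45/4

45/4


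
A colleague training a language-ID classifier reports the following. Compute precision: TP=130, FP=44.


Precision = TP/(TP+FP)
= 130/(130+44)
= 130/174 = 74.71%

74.71%


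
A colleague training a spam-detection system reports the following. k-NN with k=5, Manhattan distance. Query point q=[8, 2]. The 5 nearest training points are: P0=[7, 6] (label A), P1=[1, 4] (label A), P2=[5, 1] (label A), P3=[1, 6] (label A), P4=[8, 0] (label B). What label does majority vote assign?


d(q,P0) = 5  (label A)
d(q,P1) = 9  (label A)
d(q,P2) = 4  (label A)
d(q,P3) = 11  (label A)
d(q,P4) = 2  (label B)
Votes: A=4, B=1
Majority → A

A


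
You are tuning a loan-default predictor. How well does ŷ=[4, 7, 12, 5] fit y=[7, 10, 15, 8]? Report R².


ȳ = 10
SS_res = Σ(y-ŷ)² = 36
SS_tot = Σ(y-ȳ)² = 38
R² = 1 - SS_res/SS_tot = 1 - 0.9474 = 0.0526

0.0526


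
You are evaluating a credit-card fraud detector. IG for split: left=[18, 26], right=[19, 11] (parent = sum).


Parent = [37, 37], H_parent = 1
H_left = 0.976 (n=44), H_right = 0.9481 (n=30)
H_children = (44/74)·0.976 + (30/74)·0.9481 = 0.9647
IG = 1 - 0.9647 = 0.0353

0.0353


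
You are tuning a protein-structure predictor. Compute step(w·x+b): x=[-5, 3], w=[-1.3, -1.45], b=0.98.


z = (-5)·(-1.3) + (3)·(-1.45) + 0.98
  = 3.13
step(z) = 1 (z≥0)

1


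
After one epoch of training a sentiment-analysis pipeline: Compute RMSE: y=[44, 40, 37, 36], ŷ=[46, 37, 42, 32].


MSE = 54/4 = 13.5
RMSE = √(54/4) = 3.6742

3.6742


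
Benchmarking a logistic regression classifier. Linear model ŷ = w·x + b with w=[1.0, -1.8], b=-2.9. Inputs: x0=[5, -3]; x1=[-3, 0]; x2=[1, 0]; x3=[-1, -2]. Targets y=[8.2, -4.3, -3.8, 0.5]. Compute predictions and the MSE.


ŷ0 = (1.0)·(5) + (-1.8)·(-3) - 2.9 = 7.5
ŷ1 = (1.0)·(-3) + (-1.8)·(0) - 2.9 = -5.9
ŷ2 = (1.0)·(1) + (-1.8)·(0) - 2.9 = -1.9
ŷ3 = (1.0)·(-1) + (-1.8)·(-2) - 2.9 = -0.3
errors² = [0.49, 2.56, 3.61, 0.64]
MSE = 7.3000/4 = 1.825

1.825


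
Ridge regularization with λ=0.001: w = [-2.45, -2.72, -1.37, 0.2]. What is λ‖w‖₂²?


‖w‖₂² = (-2.45)² + (-2.72)² + (-1.37)² + (0.2)²
     = 6.0025 + 7.3984 + 1.8769 + 0.04
     = 15.3178
λ·‖w‖₂² = 0.001·15.3178 = 0.015318

0.015318


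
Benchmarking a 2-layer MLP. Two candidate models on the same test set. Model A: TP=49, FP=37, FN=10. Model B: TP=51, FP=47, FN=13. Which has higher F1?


Model A: P=49/86=0.5698, R=49/59=0.8305, F1=2PR/(P+R)=2TP/(2TP+FP+FN)=98/145=0.6759
Model B: P=51/98=0.5204, R=51/64=0.7969, F1=2PR/(P+R)=2TP/(2TP+FP+FN)=102/162=0.6296
0.6759 > 0.6296 → Model A

Model A


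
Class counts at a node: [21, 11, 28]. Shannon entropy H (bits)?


Probabilities: [21/60, 11/60, 28/60] ≈ [0.35, 0.1833, 0.4667]
H = -((21/60)·log₂(21/60) + (11/60)·log₂(11/60) + (28/60)·log₂(28/60))
  = 1.4919 bits

1.4919 bits


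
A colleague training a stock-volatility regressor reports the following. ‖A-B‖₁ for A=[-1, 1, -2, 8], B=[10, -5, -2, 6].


d = |-1-10| + |1+ 5| + |-2+ 2| + |8-6|
  = 11 + 6 + 0 + 2
  = 19

19


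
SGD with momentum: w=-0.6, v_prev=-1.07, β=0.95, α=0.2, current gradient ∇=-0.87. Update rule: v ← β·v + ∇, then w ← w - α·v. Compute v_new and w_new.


v_new = 0.95·-1.07 - 0.87 = -1.0165 - 0.87 = -1.8865
w_new = -0.6 - 0.2·-1.8865 = -0.6 + 0.3773 = -0.2227

v_new=-1.8865, w_new=-0.2227


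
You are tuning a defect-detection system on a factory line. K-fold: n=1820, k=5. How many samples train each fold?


Fold size = 1820/5 = 364
Training per fold = 1820 - 364 = 1456

1456


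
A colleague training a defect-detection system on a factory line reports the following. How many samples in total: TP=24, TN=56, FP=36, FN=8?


Total = TP + TN + FP + FN
= 24 + 56 + 36 + 8
= 124
(Predicted positive: 60, predicted negative: 64)

124


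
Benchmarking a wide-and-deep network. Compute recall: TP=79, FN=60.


Recall = TP/(TP+FN)
= 79/(79+60)
= 79/139 = 56.83%

56.83%


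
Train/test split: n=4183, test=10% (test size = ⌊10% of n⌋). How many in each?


Test = ⌊4183·10/100⌋ = 418
Train = 4183 - 418 = 3765

Train: 3765, Test: 418


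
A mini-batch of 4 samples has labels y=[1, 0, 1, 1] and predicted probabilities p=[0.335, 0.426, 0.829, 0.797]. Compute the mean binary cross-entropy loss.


L[0] = -ln(0.335) = 1.0936
L[1] = -ln(1-0.426) = -ln(0.574) = 0.5551
L[2] = -ln(0.829) = 0.1875
L[3] = -ln(0.797) = 0.2269
mean = (1.0936 + 0.5551 + 0.1875 + 0.2269)/4 = 0.5158

0.5158


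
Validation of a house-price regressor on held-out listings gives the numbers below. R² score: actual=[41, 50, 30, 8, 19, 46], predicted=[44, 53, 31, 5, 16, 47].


ȳ = 32.3333
SS_res = Σ(y-ŷ)² = 38
SS_tot = Σ(y-ȳ)² = 1349.33
R² = 1 - SS_res/SS_tot = 1 - 0.0282 = 0.9718

0.9718


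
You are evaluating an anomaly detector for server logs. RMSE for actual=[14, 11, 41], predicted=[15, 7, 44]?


MSE = 26/3 = 8.6667
RMSE = √(26/3) = 2.9439

2.9439


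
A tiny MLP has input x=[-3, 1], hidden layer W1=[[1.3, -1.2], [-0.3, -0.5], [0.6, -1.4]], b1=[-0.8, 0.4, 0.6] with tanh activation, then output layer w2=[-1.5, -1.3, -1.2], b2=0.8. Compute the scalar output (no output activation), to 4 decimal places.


z1[0] = (1.3)·(-3) + (-1.2)·(1) - 0.8 = -5.9
z1[1] = (-0.3)·(-3) + (-0.5)·(1) + 0.4 = 0.8
z1[2] = (0.6)·(-3) + (-1.4)·(1) + 0.6 = -2.6
h = tanh(z1) = [-1.0, 0.664, -0.989]
output = (-1.5)·(-1.0) + (-1.3)·(0.664) + (-1.2)·(-0.989) + 0.8 = 2.6236

2.6236
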